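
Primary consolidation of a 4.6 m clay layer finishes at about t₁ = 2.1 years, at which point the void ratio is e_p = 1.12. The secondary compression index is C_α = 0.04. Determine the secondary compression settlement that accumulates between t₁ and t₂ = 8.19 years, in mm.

S_s ≈ 51.3 mm

Secondary compression: S_s = C_α·H/(1+e_p)·log₁₀(t₂/t₁)
S_s = 0.04×4.6/(1+1.12)×log₁₀(8.19/2.1)
    = 0.08679 × 0.5911 = 0.0513 m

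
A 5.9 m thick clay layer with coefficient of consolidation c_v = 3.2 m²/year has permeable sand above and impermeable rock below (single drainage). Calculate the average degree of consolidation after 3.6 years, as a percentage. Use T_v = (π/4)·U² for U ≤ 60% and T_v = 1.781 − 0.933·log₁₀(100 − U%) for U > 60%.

U ≈ 64.2 %

Drainage path length: H_d = H = 5.9 m (single drainage).
T_v = c_v·t/H_d² = 3.2×3.6/5.9² = 0.33094.
T_v = 0.33094 corresponds to the U > 60% branch:
U = 1 − 10^((1.781 − T_v)/0.933)/100 = 0.6417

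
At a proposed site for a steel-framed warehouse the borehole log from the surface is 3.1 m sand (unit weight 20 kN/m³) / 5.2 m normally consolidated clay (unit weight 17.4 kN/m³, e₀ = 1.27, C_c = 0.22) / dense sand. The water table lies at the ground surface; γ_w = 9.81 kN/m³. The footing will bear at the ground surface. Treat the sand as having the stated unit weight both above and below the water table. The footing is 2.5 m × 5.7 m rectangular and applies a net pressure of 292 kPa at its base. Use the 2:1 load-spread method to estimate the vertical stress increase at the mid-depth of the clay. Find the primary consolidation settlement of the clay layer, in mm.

S_c ≈ 137 mm

Mid-depth of clay below the ground surface: z = 3.1 + 5.2/2 = 5.7 m.
Total vertical stress at mid-clay: σ_v = 20×3.1 + 17.4×2.6 = 107.24 kPa.
Pore pressure: u = 9.81×(5.7 − 0) = 55.917 kPa.
Initial effective stress: σ'_0 = σ_v − u = 107.24 − 55.917 = 51.323 kPa.
Stress increase at mid-clay by the 2:1 spreading method:
Δσ = qBL/((B+z)(L+z)) = 292×2.5×5.7/((2.5+5.7)(5.7+5.7)) = 44.512 kPa
Final effective stress: σ'_f = σ'_0 + Δσ = 51.323 + 44.512 = 95.835 kPa.
Normally consolidated clay, so the full stress increment lies on the virgin compression line:
S_c = C_c·H/(1+e₀)·log₁₀(σ'_f/σ'_0) = 0.22×5.2/(1+1.27)×log₁₀(95.835/51.323)
    = 0.50396 × 0.27121 = 0.1367 m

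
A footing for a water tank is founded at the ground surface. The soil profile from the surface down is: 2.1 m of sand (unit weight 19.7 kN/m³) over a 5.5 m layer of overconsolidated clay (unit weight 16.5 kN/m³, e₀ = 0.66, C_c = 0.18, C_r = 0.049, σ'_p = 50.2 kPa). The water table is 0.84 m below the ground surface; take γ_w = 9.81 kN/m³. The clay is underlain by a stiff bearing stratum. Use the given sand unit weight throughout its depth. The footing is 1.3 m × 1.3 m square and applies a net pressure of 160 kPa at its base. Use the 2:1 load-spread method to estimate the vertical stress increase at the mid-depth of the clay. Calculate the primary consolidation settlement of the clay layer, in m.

Mid-depth of clay below the ground surface: z = 2.1 + 5.5/2 = 4.85 m.
Total vertical stress at mid-clay: σ_v = 19.7×2.1 + 16.5×2.75 = 86.745 kPa.
Pore pressure: u = 9.81×(4.85 − 0.84) = 39.338 kPa.
Initial effective stress: σ'_0 = σ_v − u = 86.745 − 39.338 = 47.407 kPa.
Stress increase at mid-clay by the 2:1 spreading method:
Δσ = qBL/((B+z)(L+z)) = 160×1.3×1.3/((1.3+4.85)(1.3+4.85)) = 7.1492 kPa
Final effective stress: σ'_f = 47.407 + 7.1492 = 54.556 kPa.
σ'_f = 54.556 > σ'_p = 50.2 kPa, so the stress path crosses the preconsolidation pressure — recompression up to σ'_p, then virgin compression beyond:
S_c = H/(1+e₀)·[C_r·log₁₀(σ'_p/σ'_0) + C_c·log₁₀(σ'_f/σ'_p)]
    = 5.5/1.66 × [0.049×log₁₀(50.2/47.407) + 0.18×log₁₀(54.556/50.2)]
    = 3.3133 × [0.0012182 + 0.006505] = 0.02559 m

S_c ≈ 0.0256 m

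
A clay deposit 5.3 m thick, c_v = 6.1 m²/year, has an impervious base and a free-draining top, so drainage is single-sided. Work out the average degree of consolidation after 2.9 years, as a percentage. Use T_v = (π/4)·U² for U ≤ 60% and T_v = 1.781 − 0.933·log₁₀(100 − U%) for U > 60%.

U ≈ 82.9 %

Drainage path length: H_d = H = 5.3 m (single drainage).
T_v = c_v·t/H_d² = 6.1×2.9/5.3² = 0.62976.
T_v = 0.62976 corresponds to the U > 60% branch:
U = 1 − 10^((1.781 − T_v)/0.933)/100 = 0.8286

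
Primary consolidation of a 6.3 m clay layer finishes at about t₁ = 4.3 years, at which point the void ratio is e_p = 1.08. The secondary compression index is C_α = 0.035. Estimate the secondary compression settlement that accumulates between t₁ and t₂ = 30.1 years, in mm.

S_s ≈ 89.6 mm

Secondary compression: S_s = C_α·H/(1+e_p)·log₁₀(t₂/t₁)
S_s = 0.035×6.3/(1+1.08)×log₁₀(30.1/4.3)
    = 0.106 × 0.8451 = 0.08959 m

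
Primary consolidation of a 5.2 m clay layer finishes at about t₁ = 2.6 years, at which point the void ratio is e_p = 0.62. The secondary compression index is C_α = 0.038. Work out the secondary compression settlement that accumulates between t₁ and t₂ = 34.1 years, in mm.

Secondary compression: S_s = C_α·H/(1+e_p)·log₁₀(t₂/t₁)
S_s = 0.038×5.2/(1+0.62)×log₁₀(34.1/2.6)
    = 0.122 × 1.118 = 0.1363 m

S_s ≈ 136 mm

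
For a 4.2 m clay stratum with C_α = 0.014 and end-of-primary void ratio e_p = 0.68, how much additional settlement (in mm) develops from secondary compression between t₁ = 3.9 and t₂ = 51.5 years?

Secondary compression: S_s = C_α·H/(1+e_p)·log₁₀(t₂/t₁)
S_s = 0.014×4.2/(1+0.68)×log₁₀(51.5/3.9)
    = 0.035 × 1.121 = 0.03923 m

S_s ≈ 39.2 mm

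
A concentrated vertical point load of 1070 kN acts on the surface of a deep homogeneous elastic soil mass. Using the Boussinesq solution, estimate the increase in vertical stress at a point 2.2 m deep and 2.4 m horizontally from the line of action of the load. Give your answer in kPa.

Δσ_z ≈ 14.9 kPa

Boussinesq vertical stress below a point load on an elastic half-space:
Δσ_z = 3P/(2πz²) · [1 + (r/z)²]^(−5/2)
r/z = 2.4/2.2 = 1.0909; [1+(r/z)²]^(−5/2) = 0.14088.
Δσ_z = 3×1070/(2π×2.2²) × 0.14088 = 105.56 × 0.14088 = 14.87 kPa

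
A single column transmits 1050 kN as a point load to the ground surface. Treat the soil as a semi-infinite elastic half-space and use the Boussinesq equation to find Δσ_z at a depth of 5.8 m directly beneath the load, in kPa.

Δσ_z ≈ 14.9 kPa

Boussinesq vertical stress below a point load on an elastic half-space:
Δσ_z = 3P/(2πz²) · [1 + (r/z)²]^(−5/2)
r/z = 0/5.8 = 0; [1+(r/z)²]^(−5/2) = 1.
Δσ_z = 3×1050/(2π×5.8²) × 1 = 14.903 × 1 = 14.9 kPa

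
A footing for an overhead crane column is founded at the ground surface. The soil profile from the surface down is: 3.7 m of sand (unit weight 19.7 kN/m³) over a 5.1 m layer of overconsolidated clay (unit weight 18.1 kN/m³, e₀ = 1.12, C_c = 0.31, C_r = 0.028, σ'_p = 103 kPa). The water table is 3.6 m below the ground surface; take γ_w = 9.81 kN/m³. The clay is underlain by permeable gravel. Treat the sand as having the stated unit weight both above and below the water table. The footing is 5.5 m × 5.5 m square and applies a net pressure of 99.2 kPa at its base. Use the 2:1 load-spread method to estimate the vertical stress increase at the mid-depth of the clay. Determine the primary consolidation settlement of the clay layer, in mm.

S_c ≈ 38.1 mm

Mid-depth of clay below the ground surface: z = 3.7 + 5.1/2 = 6.25 m.
Total vertical stress at mid-clay: σ_v = 19.7×3.7 + 18.1×2.55 = 119.05 kPa.
Pore pressure: u = 9.81×(6.25 − 3.6) = 25.997 kPa.
Initial effective stress: σ'_0 = σ_v − u = 119.05 − 25.997 = 93.053 kPa.
Stress increase at mid-clay by the 2:1 spreading method:
Δσ = qBL/((B+z)(L+z)) = 99.2×5.5×5.5/((5.5+6.25)(5.5+6.25)) = 21.735 kPa
Final effective stress: σ'_f = 93.053 + 21.735 = 114.79 kPa.
σ'_f = 114.79 > σ'_p = 103 kPa, so the stress path crosses the preconsolidation pressure — recompression up to σ'_p, then virgin compression beyond:
S_c = H/(1+e₀)·[C_r·log₁₀(σ'_p/σ'_0) + C_c·log₁₀(σ'_f/σ'_p)]
    = 5.1/2.12 × [0.028×log₁₀(103/93.053) + 0.31×log₁₀(114.79/103)]
    = 2.4057 × [0.001235 + 0.014591] = 0.03807 m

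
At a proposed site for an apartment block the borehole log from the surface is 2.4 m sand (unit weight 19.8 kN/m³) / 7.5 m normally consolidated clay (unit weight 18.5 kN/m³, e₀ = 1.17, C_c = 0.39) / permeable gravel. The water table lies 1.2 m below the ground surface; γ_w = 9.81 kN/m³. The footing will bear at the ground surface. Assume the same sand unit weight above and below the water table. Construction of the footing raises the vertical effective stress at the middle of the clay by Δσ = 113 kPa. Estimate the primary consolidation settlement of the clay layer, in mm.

Mid-depth of clay below the ground surface: z = 2.4 + 7.5/2 = 6.15 m.
Total vertical stress at mid-clay: σ_v = 19.8×2.4 + 18.5×3.75 = 116.9 kPa.
Pore pressure: u = 9.81×(6.15 − 1.2) = 48.56 kPa.
Initial effective stress: σ'_0 = σ_v − u = 116.9 − 48.56 = 68.34 kPa.
Final effective stress: σ'_f = σ'_0 + Δσ = 68.34 + 113 = 181.34 kPa.
Normally consolidated clay, so the full stress increment lies on the virgin compression line:
S_c = C_c·H/(1+e₀)·log₁₀(σ'_f/σ'_0) = 0.39×7.5/(1+1.17)×log₁₀(181.34/68.34)
    = 1.3479 × 0.42382 = 0.5713 m

S_c ≈ 571 mm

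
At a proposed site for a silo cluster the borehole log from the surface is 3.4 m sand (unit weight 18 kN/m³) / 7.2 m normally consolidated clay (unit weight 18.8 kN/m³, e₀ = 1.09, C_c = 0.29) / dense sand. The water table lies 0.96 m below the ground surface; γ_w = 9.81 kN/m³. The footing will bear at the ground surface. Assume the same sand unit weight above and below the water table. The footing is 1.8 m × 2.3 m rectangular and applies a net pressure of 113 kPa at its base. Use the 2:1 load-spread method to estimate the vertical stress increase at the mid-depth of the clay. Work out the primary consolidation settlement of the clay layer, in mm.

S_c ≈ 34.2 mm

Mid-depth of clay below the ground surface: z = 3.4 + 7.2/2 = 7 m.
Total vertical stress at mid-clay: σ_v = 18×3.4 + 18.8×3.6 = 128.88 kPa.
Pore pressure: u = 9.81×(7 − 0.96) = 59.252 kPa.
Initial effective stress: σ'_0 = σ_v − u = 128.88 − 59.252 = 69.628 kPa.
Stress increase at mid-clay by the 2:1 spreading method:
Δσ = qBL/((B+z)(L+z)) = 113×1.8×2.3/((1.8+7)(2.3+7)) = 5.7163 kPa
Final effective stress: σ'_f = σ'_0 + Δσ = 69.628 + 5.7163 = 75.344 kPa.
Normally consolidated clay, so the full stress increment lies on the virgin compression line:
S_c = C_c·H/(1+e₀)·log₁₀(σ'_f/σ'_0) = 0.29×7.2/(1+1.09)×log₁₀(75.344/69.628)
    = 0.99904 × 0.034265 = 0.03423 m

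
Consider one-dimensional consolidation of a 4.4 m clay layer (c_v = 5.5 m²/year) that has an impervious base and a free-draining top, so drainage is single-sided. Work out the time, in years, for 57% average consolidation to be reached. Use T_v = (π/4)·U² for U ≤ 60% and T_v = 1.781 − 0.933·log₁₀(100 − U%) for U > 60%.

t ≈ 0.898 years

Drainage path length: H_d = H = 4.4 m (single drainage).
U ≤ 60%: T_v = (π/4)·U² = (π/4)×0.57² = 0.25518.
t = T_v·H_d²/c_v = 0.25518×4.4²/5.5 = 0.8982 years.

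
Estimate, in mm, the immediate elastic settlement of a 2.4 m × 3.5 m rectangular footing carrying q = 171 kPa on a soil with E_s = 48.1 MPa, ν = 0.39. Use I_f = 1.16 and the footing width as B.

S_e ≈ 8.39 mm

Immediate (elastic) settlement: S_e = q·B·(1−ν²)/E_s · I_f.
E_s = 48.1 MPa = 48100 kPa.
S_e = 171 × 2.4 × (1 − 0.39²) / 48100 × 1.16
    = 171 × 2.4 × 0.8479 / 48100 × 1.16
    = 0.008392 m = 8.392 mm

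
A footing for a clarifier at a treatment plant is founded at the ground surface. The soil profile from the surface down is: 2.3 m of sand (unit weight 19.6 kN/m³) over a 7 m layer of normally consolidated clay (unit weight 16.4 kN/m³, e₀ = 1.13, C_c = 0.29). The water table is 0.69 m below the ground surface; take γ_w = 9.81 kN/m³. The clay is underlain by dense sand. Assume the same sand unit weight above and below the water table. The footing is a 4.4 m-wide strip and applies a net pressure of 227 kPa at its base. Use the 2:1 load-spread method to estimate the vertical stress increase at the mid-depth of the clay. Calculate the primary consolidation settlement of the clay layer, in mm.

Mid-depth of clay below the ground surface: z = 2.3 + 7/2 = 5.8 m.
Total vertical stress at mid-clay: σ_v = 19.6×2.3 + 16.4×3.5 = 102.48 kPa.
Pore pressure: u = 9.81×(5.8 − 0.69) = 50.129 kPa.
Initial effective stress: σ'_0 = σ_v − u = 102.48 − 50.129 = 52.351 kPa.
Stress increase at mid-clay by the 2:1 spreading method:
Δσ = qB/(B+z) = 227×4.4/(4.4+5.8) = 97.922 kPa
Final effective stress: σ'_f = σ'_0 + Δσ = 52.351 + 97.922 = 150.27 kPa.
Normally consolidated clay, so the full stress increment lies on the virgin compression line:
S_c = C_c·H/(1+e₀)·log₁₀(σ'_f/σ'_0) = 0.29×7/(1+1.13)×log₁₀(150.27/52.351)
    = 0.95305 × 0.45795 = 0.4364 m

S_c ≈ 436 mm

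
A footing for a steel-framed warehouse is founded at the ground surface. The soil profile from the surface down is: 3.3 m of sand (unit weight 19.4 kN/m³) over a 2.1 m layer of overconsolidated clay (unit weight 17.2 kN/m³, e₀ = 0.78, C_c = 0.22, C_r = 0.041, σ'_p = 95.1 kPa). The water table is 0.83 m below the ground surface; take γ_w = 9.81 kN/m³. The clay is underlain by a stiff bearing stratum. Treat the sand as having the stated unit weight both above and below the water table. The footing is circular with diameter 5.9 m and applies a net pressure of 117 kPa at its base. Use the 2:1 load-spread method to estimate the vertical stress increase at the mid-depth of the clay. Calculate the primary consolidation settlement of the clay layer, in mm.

S_c ≈ 12.5 mm

Mid-depth of clay below the ground surface: z = 3.3 + 2.1/2 = 4.35 m.
Total vertical stress at mid-clay: σ_v = 19.4×3.3 + 17.2×1.05 = 82.08 kPa.
Pore pressure: u = 9.81×(4.35 − 0.83) = 34.531 kPa.
Initial effective stress: σ'_0 = σ_v − u = 82.08 − 34.531 = 47.549 kPa.
Stress increase at mid-clay by the 2:1 spreading method:
Δσ ≈ qD²/(D+z)² = 117×5.9²/(5.9+4.35)² = 38.765 kPa
Final effective stress: σ'_f = 47.549 + 38.765 = 86.314 kPa.
σ'_f = 86.314 ≤ σ'_p = 95.1 kPa, so the clay remains overconsolidated and only the recompression index applies:
S_c = C_r·H/(1+e₀)·log₁₀(σ'_f/σ'_0) = 0.041×2.1/1.78×log₁₀(86.314/47.549)
    = 0.048372 × 0.25894 = 0.01253 m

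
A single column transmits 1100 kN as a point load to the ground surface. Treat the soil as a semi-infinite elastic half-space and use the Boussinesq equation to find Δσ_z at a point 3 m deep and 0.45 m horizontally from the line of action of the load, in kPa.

Δσ_z ≈ 55.2 kPa

Boussinesq vertical stress below a point load on an elastic half-space:
Δσ_z = 3P/(2πz²) · [1 + (r/z)²]^(−5/2)
r/z = 0.45/3 = 0.15; [1+(r/z)²]^(−5/2) = 0.94589.
Δσ_z = 3×1100/(2π×3²) × 0.94589 = 58.357 × 0.94589 = 55.2 kPa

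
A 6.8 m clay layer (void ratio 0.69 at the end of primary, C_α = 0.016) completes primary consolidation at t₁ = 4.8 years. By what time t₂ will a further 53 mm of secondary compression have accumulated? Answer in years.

t₂ ≈ 32 years

S_s = C_α·H/(1+e_p)·log₁₀(t₂/t₁) ⇒ log₁₀(t₂/t₁) = S_s·(1+e_p)/(C_α·H).
log₁₀(t₂/t₁) = 0.053 × (1+0.69) / (0.016×6.8) = 0.8233
t₂ = t₁ × 10^0.8233 = 4.8 × 6.657 = 31.95 years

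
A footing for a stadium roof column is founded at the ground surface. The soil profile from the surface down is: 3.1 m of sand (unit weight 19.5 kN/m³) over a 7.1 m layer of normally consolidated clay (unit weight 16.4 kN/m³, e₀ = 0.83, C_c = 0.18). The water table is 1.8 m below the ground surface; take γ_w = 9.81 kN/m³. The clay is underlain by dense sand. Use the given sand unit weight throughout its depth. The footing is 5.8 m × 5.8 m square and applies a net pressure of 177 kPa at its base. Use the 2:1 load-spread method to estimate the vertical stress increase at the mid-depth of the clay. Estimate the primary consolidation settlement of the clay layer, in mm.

S_c ≈ 131 mm

Mid-depth of clay below the ground surface: z = 3.1 + 7.1/2 = 6.65 m.
Total vertical stress at mid-clay: σ_v = 19.5×3.1 + 16.4×3.55 = 118.67 kPa.
Pore pressure: u = 9.81×(6.65 − 1.8) = 47.578 kPa.
Initial effective stress: σ'_0 = σ_v − u = 118.67 − 47.578 = 71.092 kPa.
Stress increase at mid-clay by the 2:1 spreading method:
Δσ = qBL/((B+z)(L+z)) = 177×5.8×5.8/((5.8+6.65)(5.8+6.65)) = 38.414 kPa
Final effective stress: σ'_f = σ'_0 + Δσ = 71.092 + 38.414 = 109.51 kPa.
Normally consolidated clay, so the full stress increment lies on the virgin compression line:
S_c = C_c·H/(1+e₀)·log₁₀(σ'_f/σ'_0) = 0.18×7.1/(1+0.83)×log₁₀(109.51/71.092)
    = 0.69836 × 0.18763 = 0.131 m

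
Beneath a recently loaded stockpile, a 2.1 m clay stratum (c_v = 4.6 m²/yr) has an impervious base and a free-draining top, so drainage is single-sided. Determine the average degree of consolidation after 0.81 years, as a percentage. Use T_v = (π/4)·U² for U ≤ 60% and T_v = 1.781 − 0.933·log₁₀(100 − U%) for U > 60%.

U ≈ 89.9 %

Drainage path length: H_d = H = 2.1 m (single drainage).
T_v = c_v·t/H_d² = 4.6×0.81/2.1² = 0.8449.
T_v = 0.8449 corresponds to the U > 60% branch:
U = 1 − 10^((1.781 − T_v)/0.933)/100 = 0.8992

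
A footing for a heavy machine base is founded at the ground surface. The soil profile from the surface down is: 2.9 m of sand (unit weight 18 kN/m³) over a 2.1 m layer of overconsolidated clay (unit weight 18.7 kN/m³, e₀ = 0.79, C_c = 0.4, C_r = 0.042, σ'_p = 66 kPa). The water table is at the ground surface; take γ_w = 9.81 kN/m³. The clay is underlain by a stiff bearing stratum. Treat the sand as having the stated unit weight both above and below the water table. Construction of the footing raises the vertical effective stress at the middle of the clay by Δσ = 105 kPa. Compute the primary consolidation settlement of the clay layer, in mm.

S_c ≈ 165 mm

Mid-depth of clay below the ground surface: z = 2.9 + 2.1/2 = 3.95 m.
Total vertical stress at mid-clay: σ_v = 18×2.9 + 18.7×1.05 = 71.835 kPa.
Pore pressure: u = 9.81×(3.95 − 0) = 38.75 kPa.
Initial effective stress: σ'_0 = σ_v − u = 71.835 − 38.75 = 33.085 kPa.
Final effective stress: σ'_f = 33.085 + 105 = 138.09 kPa.
σ'_f = 138.09 > σ'_p = 66 kPa, so the stress path crosses the preconsolidation pressure — recompression up to σ'_p, then virgin compression beyond:
S_c = H/(1+e₀)·[C_r·log₁₀(σ'_p/σ'_0) + C_c·log₁₀(σ'_f/σ'_p)]
    = 2.1/1.79 × [0.042×log₁₀(66/33.085) + 0.4×log₁₀(138.09/66)]
    = 1.1732 × [0.012596 + 0.12825] = 0.1652 m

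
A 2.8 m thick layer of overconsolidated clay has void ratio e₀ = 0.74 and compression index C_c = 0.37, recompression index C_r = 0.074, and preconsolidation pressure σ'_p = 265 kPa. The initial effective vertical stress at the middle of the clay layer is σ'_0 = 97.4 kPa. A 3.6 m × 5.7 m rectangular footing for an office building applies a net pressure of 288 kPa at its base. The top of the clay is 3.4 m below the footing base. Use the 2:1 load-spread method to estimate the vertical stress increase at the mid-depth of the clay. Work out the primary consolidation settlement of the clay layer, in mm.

S_c ≈ 27.1 mm

Mid-depth of clay below the footing base: z = 3.4 + 2.8/2 = 4.8 m.
Stress increase at mid-clay by the 2:1 spreading method:
Δσ = qBL/((B+z)(L+z)) = 288×3.6×5.7/((3.6+4.8)(5.7+4.8)) = 67.004 kPa
Final effective stress: σ'_f = 97.4 + 67.004 = 164.4 kPa.
σ'_f = 164.4 ≤ σ'_p = 265 kPa, so the clay remains overconsolidated and only the recompression index applies:
S_c = C_r·H/(1+e₀)·log₁₀(σ'_f/σ'_0) = 0.074×2.8/1.74×log₁₀(164.4/97.4)
    = 0.11908 × 0.22734 = 0.02707 m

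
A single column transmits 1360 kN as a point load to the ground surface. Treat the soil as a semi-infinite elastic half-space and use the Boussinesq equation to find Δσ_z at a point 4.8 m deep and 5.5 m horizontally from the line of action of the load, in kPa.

Δσ_z ≈ 3.46 kPa

Boussinesq vertical stress below a point load on an elastic half-space:
Δσ_z = 3P/(2πz²) · [1 + (r/z)²]^(−5/2)
r/z = 5.5/4.8 = 1.1458; [1+(r/z)²]^(−5/2) = 0.12291.
Δσ_z = 3×1360/(2π×4.8²) × 0.12291 = 28.184 × 0.12291 = 3.464 kPa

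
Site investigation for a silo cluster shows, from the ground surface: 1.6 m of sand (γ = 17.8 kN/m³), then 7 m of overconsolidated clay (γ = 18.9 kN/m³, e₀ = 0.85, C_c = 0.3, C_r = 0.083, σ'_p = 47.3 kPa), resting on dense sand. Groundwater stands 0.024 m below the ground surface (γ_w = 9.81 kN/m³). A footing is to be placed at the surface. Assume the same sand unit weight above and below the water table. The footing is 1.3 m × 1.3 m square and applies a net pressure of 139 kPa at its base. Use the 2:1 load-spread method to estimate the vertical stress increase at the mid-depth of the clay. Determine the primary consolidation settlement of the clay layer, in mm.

S_c ≈ 40.2 mm

Mid-depth of clay below the ground surface: z = 1.6 + 7/2 = 5.1 m.
Total vertical stress at mid-clay: σ_v = 17.8×1.6 + 18.9×3.5 = 94.63 kPa.
Pore pressure: u = 9.81×(5.1 − 0.024) = 49.796 kPa.
Initial effective stress: σ'_0 = σ_v − u = 94.63 − 49.796 = 44.834 kPa.
Stress increase at mid-clay by the 2:1 spreading method:
Δσ = qBL/((B+z)(L+z)) = 139×1.3×1.3/((1.3+5.1)(1.3+5.1)) = 5.7351 kPa
Final effective stress: σ'_f = 44.834 + 5.7351 = 50.569 kPa.
σ'_f = 50.569 > σ'_p = 47.3 kPa, so the stress path crosses the preconsolidation pressure — recompression up to σ'_p, then virgin compression beyond:
S_c = H/(1+e₀)·[C_r·log₁₀(σ'_p/σ'_0) + C_c·log₁₀(σ'_f/σ'_p)]
    = 7/1.85 × [0.083×log₁₀(47.3/44.834) + 0.3×log₁₀(50.569/47.3)]
    = 3.7838 × [0.0019301 + 0.008707] = 0.04025 m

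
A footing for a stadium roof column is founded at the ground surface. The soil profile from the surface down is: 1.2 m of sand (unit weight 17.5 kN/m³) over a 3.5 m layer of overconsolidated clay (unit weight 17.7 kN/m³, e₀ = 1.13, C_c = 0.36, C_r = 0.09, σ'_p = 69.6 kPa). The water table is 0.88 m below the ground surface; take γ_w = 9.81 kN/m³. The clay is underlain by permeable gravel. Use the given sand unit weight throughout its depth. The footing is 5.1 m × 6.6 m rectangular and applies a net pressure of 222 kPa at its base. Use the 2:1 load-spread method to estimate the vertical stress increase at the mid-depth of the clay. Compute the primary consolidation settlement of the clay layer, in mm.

Mid-depth of clay below the ground surface: z = 1.2 + 3.5/2 = 2.95 m.
Total vertical stress at mid-clay: σ_v = 17.5×1.2 + 17.7×1.75 = 51.975 kPa.
Pore pressure: u = 9.81×(2.95 − 0.88) = 20.307 kPa.
Initial effective stress: σ'_0 = σ_v − u = 51.975 − 20.307 = 31.668 kPa.
Stress increase at mid-clay by the 2:1 spreading method:
Δσ = qBL/((B+z)(L+z)) = 222×5.1×6.6/((5.1+2.95)(6.6+2.95)) = 97.2 kPa
Final effective stress: σ'_f = 31.668 + 97.2 = 128.87 kPa.
σ'_f = 128.87 > σ'_p = 69.6 kPa, so the stress path crosses the preconsolidation pressure — recompression up to σ'_p, then virgin compression beyond:
S_c = H/(1+e₀)·[C_r·log₁₀(σ'_p/σ'_0) + C_c·log₁₀(σ'_f/σ'_p)]
    = 3.5/2.13 × [0.09×log₁₀(69.6/31.668) + 0.36×log₁₀(128.87/69.6)]
    = 1.6432 × [0.030779 + 0.096315] = 0.2088 m

S_c ≈ 209 mm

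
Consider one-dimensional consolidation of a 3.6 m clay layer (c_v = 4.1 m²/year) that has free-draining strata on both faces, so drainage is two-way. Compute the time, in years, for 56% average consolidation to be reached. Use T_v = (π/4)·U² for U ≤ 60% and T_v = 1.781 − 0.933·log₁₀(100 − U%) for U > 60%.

Drainage path length: H_d = H/2 = 1.8 m (double drainage).
U ≤ 60%: T_v = (π/4)·U² = (π/4)×0.56² = 0.2463.
t = T_v·H_d²/c_v = 0.2463×1.8²/4.1 = 0.1946 years.

t ≈ 0.195 years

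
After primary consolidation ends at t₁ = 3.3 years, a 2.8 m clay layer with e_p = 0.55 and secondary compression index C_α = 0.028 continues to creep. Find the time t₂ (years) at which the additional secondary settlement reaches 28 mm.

t₂ ≈ 11.8 years

S_s = C_α·H/(1+e_p)·log₁₀(t₂/t₁) ⇒ log₁₀(t₂/t₁) = S_s·(1+e_p)/(C_α·H).
log₁₀(t₂/t₁) = 0.028 × (1+0.55) / (0.028×2.8) = 0.5536
t₂ = t₁ × 10^0.5536 = 3.3 × 3.577 = 11.81 years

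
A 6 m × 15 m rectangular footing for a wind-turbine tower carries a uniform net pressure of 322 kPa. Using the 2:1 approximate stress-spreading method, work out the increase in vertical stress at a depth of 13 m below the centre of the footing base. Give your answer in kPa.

By the 2:1 method the load spreads at 1 horizontal : 2 vertical, so at depth z the loaded area has grown by z in each plan dimension:
Δσ = qBL/((B+z)(L+z)) = 322×6×15/((6+13)(15+13)) = 54.474 kPa

Δσ_z ≈ 54.5 kPa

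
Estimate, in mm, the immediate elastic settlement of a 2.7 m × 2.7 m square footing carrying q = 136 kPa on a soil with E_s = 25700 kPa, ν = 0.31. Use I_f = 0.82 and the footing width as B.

S_e ≈ 10.6 mm

Immediate (elastic) settlement: S_e = q·B·(1−ν²)/E_s · I_f.
S_e = 136 × 2.7 × (1 − 0.31²) / 25700 × 0.82
    = 136 × 2.7 × 0.9039 / 25700 × 0.82
    = 0.01059 m = 10.59 mm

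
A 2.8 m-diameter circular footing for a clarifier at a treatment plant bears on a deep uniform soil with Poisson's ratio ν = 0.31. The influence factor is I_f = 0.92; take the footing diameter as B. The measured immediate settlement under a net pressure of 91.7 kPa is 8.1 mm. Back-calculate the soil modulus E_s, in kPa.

E_s ≈ 26400 kPa

S_e = q·B·(1−ν²)/E_s · I_f  ⇒  E_s = q·B·(1−ν²)·I_f / S_e.
E_s = 91.7 × 2.8 × 0.9039 × 0.92 / 0.0081 = 26360 kPa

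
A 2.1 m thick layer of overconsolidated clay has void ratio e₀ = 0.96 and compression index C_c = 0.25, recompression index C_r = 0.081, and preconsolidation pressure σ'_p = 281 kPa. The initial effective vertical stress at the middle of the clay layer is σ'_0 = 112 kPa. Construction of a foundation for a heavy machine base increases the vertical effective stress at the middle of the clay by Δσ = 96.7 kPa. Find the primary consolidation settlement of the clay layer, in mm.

Final effective stress: σ'_f = 112 + 96.7 = 208.7 kPa.
σ'_f = 208.7 ≤ σ'_p = 281 kPa, so the clay remains overconsolidated and only the recompression index applies:
S_c = C_r·H/(1+e₀)·log₁₀(σ'_f/σ'_0) = 0.081×2.1/1.96×log₁₀(208.7/112)
    = 0.086783 × 0.2703 = 0.02346 m

S_c ≈ 23.5 mm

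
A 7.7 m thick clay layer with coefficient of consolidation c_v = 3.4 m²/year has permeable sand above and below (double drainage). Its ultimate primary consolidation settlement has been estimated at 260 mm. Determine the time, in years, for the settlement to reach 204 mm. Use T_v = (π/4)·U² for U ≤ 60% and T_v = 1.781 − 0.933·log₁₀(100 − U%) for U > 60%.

Drainage path length: H_d = H/2 = 3.85 m (double drainage).
U = S(t)/S_ult = 204/260 = 0.7846.
U > 60%: T_v = 1.781 − 0.933·log₁₀(100 − 78.462) = 0.53711.
t = T_v·H_d²/c_v = 0.53711×3.85²/3.4 = 2.342 years.

t ≈ 2.34 years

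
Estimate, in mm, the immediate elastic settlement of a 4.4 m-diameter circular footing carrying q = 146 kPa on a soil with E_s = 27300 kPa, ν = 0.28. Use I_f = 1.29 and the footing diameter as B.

Immediate (elastic) settlement: S_e = q·B·(1−ν²)/E_s · I_f.
S_e = 146 × 4.4 × (1 − 0.28²) / 27300 × 1.29
    = 146 × 4.4 × 0.9216 / 27300 × 1.29
    = 0.02798 m = 27.98 mm

S_e ≈ 28 mm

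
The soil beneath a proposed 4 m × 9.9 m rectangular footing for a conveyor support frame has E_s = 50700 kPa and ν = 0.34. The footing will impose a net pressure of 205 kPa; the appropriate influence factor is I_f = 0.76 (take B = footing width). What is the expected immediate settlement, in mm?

S_e ≈ 10.9 mm

Immediate (elastic) settlement: S_e = q·B·(1−ν²)/E_s · I_f.
S_e = 205 × 4 × (1 − 0.34²) / 50700 × 0.76
    = 205 × 4 × 0.8844 / 50700 × 0.76
    = 0.01087 m = 10.87 mm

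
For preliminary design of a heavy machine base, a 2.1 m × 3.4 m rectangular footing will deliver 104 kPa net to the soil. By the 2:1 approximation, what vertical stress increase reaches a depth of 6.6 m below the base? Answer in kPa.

Δσ_z ≈ 8.54 kPa

By the 2:1 method the load spreads at 1 horizontal : 2 vertical, so at depth z the loaded area has grown by z in each plan dimension:
Δσ = qBL/((B+z)(L+z)) = 104×2.1×3.4/((2.1+6.6)(3.4+6.6)) = 8.5352 kPa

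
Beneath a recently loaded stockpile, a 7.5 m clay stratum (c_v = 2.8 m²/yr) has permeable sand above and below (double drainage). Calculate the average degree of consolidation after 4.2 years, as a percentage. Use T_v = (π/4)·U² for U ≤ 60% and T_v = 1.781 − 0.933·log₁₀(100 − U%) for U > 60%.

Drainage path length: H_d = H/2 = 3.75 m (double drainage).
T_v = c_v·t/H_d² = 2.8×4.2/3.75² = 0.83627.
T_v = 0.83627 corresponds to the U > 60% branch:
U = 1 − 10^((1.781 − T_v)/0.933)/100 = 0.8971

U ≈ 89.7 %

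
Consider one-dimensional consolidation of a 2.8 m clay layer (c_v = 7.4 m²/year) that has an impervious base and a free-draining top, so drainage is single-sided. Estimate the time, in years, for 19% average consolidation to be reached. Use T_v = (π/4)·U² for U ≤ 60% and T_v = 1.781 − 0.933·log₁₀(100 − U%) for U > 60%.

Drainage path length: H_d = H = 2.8 m (single drainage).
U ≤ 60%: T_v = (π/4)·U² = (π/4)×0.19² = 0.028353.
t = T_v·H_d²/c_v = 0.028353×2.8²/7.4 = 0.03004 years.

t ≈ 0.03 years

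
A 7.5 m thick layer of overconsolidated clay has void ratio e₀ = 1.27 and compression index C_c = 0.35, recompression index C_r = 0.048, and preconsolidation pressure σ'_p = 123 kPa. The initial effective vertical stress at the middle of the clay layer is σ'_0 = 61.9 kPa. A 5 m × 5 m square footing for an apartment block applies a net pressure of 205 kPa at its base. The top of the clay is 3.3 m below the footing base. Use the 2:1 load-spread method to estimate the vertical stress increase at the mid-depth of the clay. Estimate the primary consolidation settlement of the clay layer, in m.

S_c ≈ 0.0311 m

Mid-depth of clay below the footing base: z = 3.3 + 7.5/2 = 7.05 m.
Stress increase at mid-clay by the 2:1 spreading method:
Δσ = qBL/((B+z)(L+z)) = 205×5×5/((5+7.05)(5+7.05)) = 35.296 kPa
Final effective stress: σ'_f = 61.9 + 35.296 = 97.196 kPa.
σ'_f = 97.196 ≤ σ'_p = 123 kPa, so the clay remains overconsolidated and only the recompression index applies:
S_c = C_r·H/(1+e₀)·log₁₀(σ'_f/σ'_0) = 0.048×7.5/2.27×log₁₀(97.196/61.9)
    = 0.15859 × 0.19596 = 0.03108 m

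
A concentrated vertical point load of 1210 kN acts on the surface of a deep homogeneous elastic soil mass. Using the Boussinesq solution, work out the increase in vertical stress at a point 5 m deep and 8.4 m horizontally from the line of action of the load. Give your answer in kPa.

Boussinesq vertical stress below a point load on an elastic half-space:
Δσ_z = 3P/(2πz²) · [1 + (r/z)²]^(−5/2)
r/z = 8.4/5 = 1.68; [1+(r/z)²]^(−5/2) = 0.035007.
Δσ_z = 3×1210/(2π×5²) × 0.035007 = 23.109 × 0.035007 = 0.809 kPa

Δσ_z ≈ 0.809 kPa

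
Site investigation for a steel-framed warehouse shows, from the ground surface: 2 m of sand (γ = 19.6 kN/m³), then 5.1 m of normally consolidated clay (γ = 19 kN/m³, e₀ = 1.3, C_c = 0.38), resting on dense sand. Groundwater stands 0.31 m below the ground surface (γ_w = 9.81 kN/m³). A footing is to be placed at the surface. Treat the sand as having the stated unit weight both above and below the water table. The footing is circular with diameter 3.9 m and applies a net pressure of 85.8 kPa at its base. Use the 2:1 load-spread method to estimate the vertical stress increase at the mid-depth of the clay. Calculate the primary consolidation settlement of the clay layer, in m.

Mid-depth of clay below the ground surface: z = 2 + 5.1/2 = 4.55 m.
Total vertical stress at mid-clay: σ_v = 19.6×2 + 19×2.55 = 87.65 kPa.
Pore pressure: u = 9.81×(4.55 − 0.31) = 41.594 kPa.
Initial effective stress: σ'_0 = σ_v − u = 87.65 − 41.594 = 46.056 kPa.
Stress increase at mid-clay by the 2:1 spreading method:
Δσ ≈ qD²/(D+z)² = 85.8×3.9²/(3.9+4.55)² = 18.277 kPa
Final effective stress: σ'_f = σ'_0 + Δσ = 46.056 + 18.277 = 64.333 kPa.
Normally consolidated clay, so the full stress increment lies on the virgin compression line:
S_c = C_c·H/(1+e₀)·log₁₀(σ'_f/σ'_0) = 0.38×5.1/(1+1.3)×log₁₀(64.333/46.056)
    = 0.84261 × 0.14515 = 0.1223 m

S_c ≈ 0.122 m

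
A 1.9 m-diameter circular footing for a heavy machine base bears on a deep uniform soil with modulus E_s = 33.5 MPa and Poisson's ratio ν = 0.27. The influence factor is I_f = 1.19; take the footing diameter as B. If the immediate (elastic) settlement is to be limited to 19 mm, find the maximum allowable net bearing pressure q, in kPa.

q ≈ 304 kPa

E_s = 33.5 MPa = 33500 kPa.
S_e = q·B·(1−ν²)/E_s · I_f  ⇒  q = S_e·E_s / (B·(1−ν²)·I_f).
q = 0.019 × 33500 / (1.9 × 0.9271 × 1.19) = 303.6 kPa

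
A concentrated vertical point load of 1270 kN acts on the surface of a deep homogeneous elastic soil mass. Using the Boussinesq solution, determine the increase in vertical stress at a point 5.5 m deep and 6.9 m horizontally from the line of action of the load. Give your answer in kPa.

Boussinesq vertical stress below a point load on an elastic half-space:
Δσ_z = 3P/(2πz²) · [1 + (r/z)²]^(−5/2)
r/z = 6.9/5.5 = 1.2545; [1+(r/z)²]^(−5/2) = 0.094087.
Δσ_z = 3×1270/(2π×5.5²) × 0.094087 = 20.046 × 0.094087 = 1.886 kPa

Δσ_z ≈ 1.89 kPa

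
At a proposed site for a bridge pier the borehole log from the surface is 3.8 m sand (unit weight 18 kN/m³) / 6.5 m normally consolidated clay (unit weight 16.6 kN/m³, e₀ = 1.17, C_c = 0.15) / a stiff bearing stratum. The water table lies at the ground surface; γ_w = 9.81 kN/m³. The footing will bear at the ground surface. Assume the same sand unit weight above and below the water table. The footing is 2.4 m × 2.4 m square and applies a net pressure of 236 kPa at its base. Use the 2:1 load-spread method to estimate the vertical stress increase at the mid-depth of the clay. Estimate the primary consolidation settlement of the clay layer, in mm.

Mid-depth of clay below the ground surface: z = 3.8 + 6.5/2 = 7.05 m.
Total vertical stress at mid-clay: σ_v = 18×3.8 + 16.6×3.25 = 122.35 kPa.
Pore pressure: u = 9.81×(7.05 − 0) = 69.16 kPa.
Initial effective stress: σ'_0 = σ_v − u = 122.35 − 69.16 = 53.19 kPa.
Stress increase at mid-clay by the 2:1 spreading method:
Δσ = qBL/((B+z)(L+z)) = 236×2.4×2.4/((2.4+7.05)(2.4+7.05)) = 15.222 kPa
Final effective stress: σ'_f = σ'_0 + Δσ = 53.19 + 15.222 = 68.412 kPa.
Normally consolidated clay, so the full stress increment lies on the virgin compression line:
S_c = C_c·H/(1+e₀)·log₁₀(σ'_f/σ'_0) = 0.15×6.5/(1+1.17)×log₁₀(68.412/53.19)
    = 0.44931 × 0.1093 = 0.04911 m

S_c ≈ 49.1 mm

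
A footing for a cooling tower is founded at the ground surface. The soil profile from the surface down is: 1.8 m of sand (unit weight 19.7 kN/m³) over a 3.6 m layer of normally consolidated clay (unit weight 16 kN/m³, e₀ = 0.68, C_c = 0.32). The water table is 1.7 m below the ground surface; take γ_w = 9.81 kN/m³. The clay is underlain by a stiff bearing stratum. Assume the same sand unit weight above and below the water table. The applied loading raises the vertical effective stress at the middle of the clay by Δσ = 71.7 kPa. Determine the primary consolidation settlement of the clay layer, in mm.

S_c ≈ 281 mm

Mid-depth of clay below the ground surface: z = 1.8 + 3.6/2 = 3.6 m.
Total vertical stress at mid-clay: σ_v = 19.7×1.8 + 16×1.8 = 64.26 kPa.
Pore pressure: u = 9.81×(3.6 − 1.7) = 18.639 kPa.
Initial effective stress: σ'_0 = σ_v − u = 64.26 − 18.639 = 45.621 kPa.
Final effective stress: σ'_f = σ'_0 + Δσ = 45.621 + 71.7 = 117.32 kPa.
Normally consolidated clay, so the full stress increment lies on the virgin compression line:
S_c = C_c·H/(1+e₀)·log₁₀(σ'_f/σ'_0) = 0.32×3.6/(1+0.68)×log₁₀(117.32/45.621)
    = 0.68571 × 0.41021 = 0.2813 m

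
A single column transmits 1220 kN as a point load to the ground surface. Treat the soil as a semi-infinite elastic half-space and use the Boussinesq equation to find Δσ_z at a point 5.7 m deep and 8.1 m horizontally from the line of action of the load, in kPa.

Boussinesq vertical stress below a point load on an elastic half-space:
Δσ_z = 3P/(2πz²) · [1 + (r/z)²]^(−5/2)
r/z = 8.1/5.7 = 1.4211; [1+(r/z)²]^(−5/2) = 0.063125.
Δσ_z = 3×1220/(2π×5.7²) × 0.063125 = 17.929 × 0.063125 = 1.132 kPa

Δσ_z ≈ 1.13 kPa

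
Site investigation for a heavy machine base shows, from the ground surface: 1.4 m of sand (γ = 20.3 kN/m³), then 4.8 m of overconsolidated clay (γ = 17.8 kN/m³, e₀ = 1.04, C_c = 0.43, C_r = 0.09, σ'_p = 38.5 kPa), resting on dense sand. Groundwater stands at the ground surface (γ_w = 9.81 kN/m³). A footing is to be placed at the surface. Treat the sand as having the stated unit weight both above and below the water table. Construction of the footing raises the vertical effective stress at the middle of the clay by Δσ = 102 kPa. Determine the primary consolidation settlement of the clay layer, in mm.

S_c ≈ 566 mm

Mid-depth of clay below the ground surface: z = 1.4 + 4.8/2 = 3.8 m.
Total vertical stress at mid-clay: σ_v = 20.3×1.4 + 17.8×2.4 = 71.14 kPa.
Pore pressure: u = 9.81×(3.8 − 0) = 37.278 kPa.
Initial effective stress: σ'_0 = σ_v − u = 71.14 − 37.278 = 33.862 kPa.
Final effective stress: σ'_f = 33.862 + 102 = 135.86 kPa.
σ'_f = 135.86 > σ'_p = 38.5 kPa, so the stress path crosses the preconsolidation pressure — recompression up to σ'_p, then virgin compression beyond:
S_c = H/(1+e₀)·[C_r·log₁₀(σ'_p/σ'_0) + C_c·log₁₀(σ'_f/σ'_p)]
    = 4.8/2.04 × [0.09×log₁₀(38.5/33.862) + 0.43×log₁₀(135.86/38.5)]
    = 2.3529 × [0.0050173 + 0.23548] = 0.5659 m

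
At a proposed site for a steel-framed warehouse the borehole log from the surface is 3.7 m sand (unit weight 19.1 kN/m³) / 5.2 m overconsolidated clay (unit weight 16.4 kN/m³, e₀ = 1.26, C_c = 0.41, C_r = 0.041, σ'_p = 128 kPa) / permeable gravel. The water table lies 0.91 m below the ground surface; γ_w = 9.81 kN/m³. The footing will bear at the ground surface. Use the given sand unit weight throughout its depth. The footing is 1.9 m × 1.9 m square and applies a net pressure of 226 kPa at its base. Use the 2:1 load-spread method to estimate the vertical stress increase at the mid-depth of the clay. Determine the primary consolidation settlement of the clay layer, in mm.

S_c ≈ 7.5 mm

Mid-depth of clay below the ground surface: z = 3.7 + 5.2/2 = 6.3 m.
Total vertical stress at mid-clay: σ_v = 19.1×3.7 + 16.4×2.6 = 113.31 kPa.
Pore pressure: u = 9.81×(6.3 − 0.91) = 52.876 kPa.
Initial effective stress: σ'_0 = σ_v − u = 113.31 − 52.876 = 60.434 kPa.
Stress increase at mid-clay by the 2:1 spreading method:
Δσ = qBL/((B+z)(L+z)) = 226×1.9×1.9/((1.9+6.3)(1.9+6.3)) = 12.134 kPa
Final effective stress: σ'_f = 60.434 + 12.134 = 72.568 kPa.
σ'_f = 72.568 ≤ σ'_p = 128 kPa, so the clay remains overconsolidated and only the recompression index applies:
S_c = C_r·H/(1+e₀)·log₁₀(σ'_f/σ'_0) = 0.041×5.2/2.26×log₁₀(72.568/60.434)
    = 0.094337 × 0.079464 = 0.007496 m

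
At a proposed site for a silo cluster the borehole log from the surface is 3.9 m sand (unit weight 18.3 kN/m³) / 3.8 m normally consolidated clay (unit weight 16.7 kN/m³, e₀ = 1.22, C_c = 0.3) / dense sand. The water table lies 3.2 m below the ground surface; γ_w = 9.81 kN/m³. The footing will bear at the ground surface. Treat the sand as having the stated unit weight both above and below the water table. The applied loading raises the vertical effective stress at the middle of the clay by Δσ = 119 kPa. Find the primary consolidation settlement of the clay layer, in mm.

Mid-depth of clay below the ground surface: z = 3.9 + 3.8/2 = 5.8 m.
Total vertical stress at mid-clay: σ_v = 18.3×3.9 + 16.7×1.9 = 103.1 kPa.
Pore pressure: u = 9.81×(5.8 − 3.2) = 25.506 kPa.
Initial effective stress: σ'_0 = σ_v − u = 103.1 − 25.506 = 77.594 kPa.
Final effective stress: σ'_f = σ'_0 + Δσ = 77.594 + 119 = 196.59 kPa.
Normally consolidated clay, so the full stress increment lies on the virgin compression line:
S_c = C_c·H/(1+e₀)·log₁₀(σ'_f/σ'_0) = 0.3×3.8/(1+1.22)×log₁₀(196.59/77.594)
    = 0.51351 × 0.40373 = 0.2073 m

S_c ≈ 207 mm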